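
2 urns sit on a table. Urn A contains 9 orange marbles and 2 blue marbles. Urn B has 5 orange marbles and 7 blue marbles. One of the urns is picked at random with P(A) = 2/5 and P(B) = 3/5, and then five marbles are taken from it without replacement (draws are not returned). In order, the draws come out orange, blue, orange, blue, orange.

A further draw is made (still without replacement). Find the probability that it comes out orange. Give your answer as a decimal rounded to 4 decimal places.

0.5098

The likelihood of the observed sequence under each hypothesis: P(data | urn A) = (9/11)(2/10)(8/9)(1/8)(7/7) = 0.018182; P(data | urn B) = (5/12)(7/11)(4/10)(6/9)(3/8) = 0.026515.
Multiplying each by its prior: 2/5 · 0.018182 = 0.0072727, 3/5 · 0.026515 = 0.015909; summing to 0.023182.
The posterior is then P(urn A | data) = 0.31373, P(urn B | data) = 0.68627.
Averaging over the posterior, P(orange next | data) = (1)(0.31373) + (2/7)(0.68627) = 0.5098.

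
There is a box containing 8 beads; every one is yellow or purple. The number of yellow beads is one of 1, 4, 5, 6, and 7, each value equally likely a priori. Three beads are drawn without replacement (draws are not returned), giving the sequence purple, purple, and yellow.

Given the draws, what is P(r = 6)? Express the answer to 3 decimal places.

0.091

For each hypothesis, P(data | H) works out to: P(data | r = 1) = (7/8)(6/7)(1/6) = 1/8; P(data | r = 4) = (4/8)(3/7)(4/6) = 1/7; P(data | r = 5) = (3/8)(2/7)(5/6) = 5/56; P(data | r = 6) = (2/8)(1/7)(6/6) = 1/28; P(data | r = 7) = (1/8)(0/7) = 0.
Weighting by the prior gives 1/5 · 1/8 = 1/40, 1/5 · 1/7 = 1/35, 1/5 · 5/56 = 1/56, 1/5 · 1/28 = 1/140, 1/5 · 0 = 0; summing to 11/140.
Therefore the posterior P(r = 6 | data) = (1/140) / (11/140) = 1/11.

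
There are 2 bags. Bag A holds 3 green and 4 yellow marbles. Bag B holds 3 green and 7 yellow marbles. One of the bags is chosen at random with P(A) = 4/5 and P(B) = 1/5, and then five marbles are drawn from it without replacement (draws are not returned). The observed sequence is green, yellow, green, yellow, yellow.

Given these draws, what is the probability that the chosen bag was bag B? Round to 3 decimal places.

Compute the likelihood of the observed sequence for each case: P(data | bag A) = (3/7)(4/6)(2/5)(3/4)(2/3) = 0.057143; P(data | bag B) = (3/10)(7/9)(2/8)(6/7)(5/6) = 0.041667.
Weighting by the prior gives 4/5 · 0.057143 = 0.045714, 1/5 · 0.041667 = 0.0083333; summing to 0.054048.
So P(bag B | data) = (0.0083333) / (0.054048) = 0.15419.

0.154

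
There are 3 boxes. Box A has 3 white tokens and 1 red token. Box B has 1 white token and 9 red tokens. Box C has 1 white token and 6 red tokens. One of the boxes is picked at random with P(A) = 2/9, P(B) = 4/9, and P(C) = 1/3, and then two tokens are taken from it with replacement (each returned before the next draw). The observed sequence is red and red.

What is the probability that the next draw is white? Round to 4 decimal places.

For each hypothesis, P(data | H) works out to: P(data | box A) = (1/4)(1/4) = 0.0625; P(data | box B) = (9/10)(9/10) = 0.81; P(data | box C) = (6/7)(6/7) = 0.73469.
The prior-weighted likelihoods are 2/9 · 0.0625 = 0.013889, 4/9 · 0.81 = 0.36, 1/3 · 0.73469 = 0.2449; summing to 0.61879.
The posterior is then P(box A | data) = 0.022445, P(box B | data) = 0.58178, P(box C | data) = 0.39577.
The predictive probability is P(white next | data) = (3/4)(0.022445) + (1/10)(0.58178) + (1/7)(0.39577) = 0.13155.

0.1316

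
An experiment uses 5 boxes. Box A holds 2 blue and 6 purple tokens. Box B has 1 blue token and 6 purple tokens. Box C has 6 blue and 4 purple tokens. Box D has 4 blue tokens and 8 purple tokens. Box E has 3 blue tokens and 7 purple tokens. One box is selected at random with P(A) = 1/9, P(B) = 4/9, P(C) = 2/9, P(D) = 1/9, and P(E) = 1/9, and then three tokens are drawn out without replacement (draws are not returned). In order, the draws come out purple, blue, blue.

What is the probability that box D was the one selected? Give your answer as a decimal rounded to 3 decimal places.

0.145

For each hypothesis, P(data | H) works out to: P(data | box A) = (6/8)(2/7)(1/6) = 0.035714; P(data | box B) = (6/7)(1/6)(0/5) = 0; P(data | box C) = (4/10)(6/9)(5/8) = 0.16667; P(data | box D) = (8/12)(4/11)(3/10) = 0.072727; P(data | box E) = (7/10)(3/9)(2/8) = 0.058333.
Multiplying each by its prior: 1/9 · 0.035714 = 0.0039683, 4/9 · 0 = 0, 2/9 · 0.16667 = 0.037037, 1/9 · 0.072727 = 0.0080808, 1/9 · 0.058333 = 0.0064815; with total 0.055568.
Hence P(box D | data) = (0.0080808) / (0.055568) = 0.14542.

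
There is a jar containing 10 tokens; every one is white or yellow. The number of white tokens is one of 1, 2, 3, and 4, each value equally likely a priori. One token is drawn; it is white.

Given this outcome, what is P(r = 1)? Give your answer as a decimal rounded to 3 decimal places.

Compute the likelihood of this draw for each case: P(data | r = 1) = (1/10) = 1/10; P(data | r = 2) = (2/10) = 1/5; P(data | r = 3) = (3/10) = 3/10; P(data | r = 4) = (4/10) = 2/5.
Multiplying each by its prior: 1/4 · 1/10 = 1/40, 1/4 · 1/5 = 1/20, 1/4 · 3/10 = 3/40, 1/4 · 2/5 = 1/10; with total 1/4.
Therefore the posterior P(r = 1 | data) = (1/40) / (1/4) = 1/10.

0.100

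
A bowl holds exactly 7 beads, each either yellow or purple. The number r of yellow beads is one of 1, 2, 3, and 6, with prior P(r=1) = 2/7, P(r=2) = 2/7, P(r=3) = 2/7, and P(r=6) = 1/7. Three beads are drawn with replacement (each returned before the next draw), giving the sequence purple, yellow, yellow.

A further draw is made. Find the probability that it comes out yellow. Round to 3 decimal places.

0.468

Compute the likelihood of the observed sequence for each case: P(data | r = 1) = (6/7)(1/7)(1/7) = 0.017493; P(data | r = 2) = (5/7)(2/7)(2/7) = 0.058309; P(data | r = 3) = (4/7)(3/7)(3/7) = 0.10496; P(data | r = 6) = (1/7)(6/7)(6/7) = 0.10496.
Weighting by the prior gives 2/7 · 0.017493 = 0.0049979, 2/7 · 0.058309 = 0.01666, 2/7 · 0.10496 = 0.029988, 1/7 · 0.10496 = 0.014994; summing to 0.066639.
Dividing through by the total gives posterior P(r = 1 | data) = 0.075, P(r = 2 | data) = 0.25, P(r = 3 | data) = 0.45, P(r = 6 | data) = 0.225.
The predictive probability is P(yellow next | data) = (1/7)(0.075) + (2/7)(0.25) + (3/7)(0.45) + (6/7)(0.225) = 0.46786.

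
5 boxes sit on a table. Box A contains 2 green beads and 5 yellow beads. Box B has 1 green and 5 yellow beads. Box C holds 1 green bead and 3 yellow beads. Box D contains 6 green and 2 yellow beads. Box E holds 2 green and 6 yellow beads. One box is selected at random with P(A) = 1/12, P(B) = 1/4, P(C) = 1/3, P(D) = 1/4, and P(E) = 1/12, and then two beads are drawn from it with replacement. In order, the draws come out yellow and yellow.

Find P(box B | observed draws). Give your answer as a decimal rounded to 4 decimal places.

For each hypothesis, P(data | H) works out to: P(data | box A) = (5/7)(5/7) = 0.5102; P(data | box B) = (5/6)(5/6) = 0.69444; P(data | box C) = (3/4)(3/4) = 0.5625; P(data | box D) = (2/8)(2/8) = 0.0625; P(data | box E) = (6/8)(6/8) = 0.5625.
Multiplying each by its prior: 1/12 · 0.5102 = 0.042517, 1/4 · 0.69444 = 0.17361, 1/3 · 0.5625 = 0.1875, 1/4 · 0.0625 = 0.015625, 1/12 · 0.5625 = 0.046875; these sum to 0.46613.
So P(box B | data) = (0.17361) / (0.46613) = 0.37245.

0.3725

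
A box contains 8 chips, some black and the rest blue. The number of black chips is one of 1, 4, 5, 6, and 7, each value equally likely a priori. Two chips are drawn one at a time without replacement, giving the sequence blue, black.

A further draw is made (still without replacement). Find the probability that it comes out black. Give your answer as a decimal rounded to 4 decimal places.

The likelihood of the observed sequence under each hypothesis: P(data | r = 1) = (7/8)(1/7) = 1/8; P(data | r = 4) = (4/8)(4/7) = 2/7; P(data | r = 5) = (3/8)(5/7) = 15/56; P(data | r = 6) = (2/8)(6/7) = 3/14; P(data | r = 7) = (1/8)(7/7) = 1/8.
The prior-weighted likelihoods are 1/5 · 1/8 = 1/40, 1/5 · 2/7 = 2/35, 1/5 · 15/56 = 3/56, 1/5 · 3/14 = 3/70, 1/5 · 1/8 = 1/40; summing to 57/280.
The posterior is then P(r = 1 | data) = 7/57, P(r = 4 | data) = 16/57, P(r = 5 | data) = 5/19, P(r = 6 | data) = 4/19, P(r = 7 | data) = 7/57.
So P(black next | data) = Σ P(black next | H) P(H | data) = (0)(7/57) + (1/2)(16/57) + (2/3)(5/19) + (5/6)(4/19) + (1)(7/57) = 35/57.

0.6140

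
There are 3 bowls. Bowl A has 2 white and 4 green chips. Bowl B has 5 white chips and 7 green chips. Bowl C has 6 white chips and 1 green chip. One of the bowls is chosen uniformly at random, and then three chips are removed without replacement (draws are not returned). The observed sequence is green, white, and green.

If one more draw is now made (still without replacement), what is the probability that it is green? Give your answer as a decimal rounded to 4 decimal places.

Compute the likelihood of the observed sequence for each case: P(data | bowl A) = (4/6)(2/5)(3/4) = 1/5; P(data | bowl B) = (7/12)(5/11)(6/10) = 7/44; P(data | bowl C) = (1/7)(6/6)(0/5) = 0.
Weighting by the prior gives 1/3 · 1/5 = 1/15, 1/3 · 7/44 = 7/132, 1/3 · 0 = 0; these sum to 79/660.
Normalising, the posterior is P(bowl A | data) = 44/79, P(bowl B | data) = 35/79, P(bowl C | data) = 0.
So P(green next | data) = Σ P(green next | H) P(H | data) = (2/3)(44/79) + (5/9)(35/79) = 439/711.

0.6174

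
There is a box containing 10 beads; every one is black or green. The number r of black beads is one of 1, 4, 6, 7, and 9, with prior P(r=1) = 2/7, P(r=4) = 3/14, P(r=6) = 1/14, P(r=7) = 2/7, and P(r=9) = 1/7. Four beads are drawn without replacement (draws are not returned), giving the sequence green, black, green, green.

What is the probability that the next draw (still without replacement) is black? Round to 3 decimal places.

0.268

Compute the likelihood of the observed sequence for each case: P(data | r = 1) = (9/10)(1/9)(8/8)(7/7) = 0.1; P(data | r = 4) = (6/10)(4/9)(5/8)(4/7) = 0.095238; P(data | r = 6) = (4/10)(6/9)(3/8)(2/7) = 0.028571; P(data | r = 7) = (3/10)(7/9)(2/8)(1/7) = 0.0083333; P(data | r = 9) = (1/10)(9/9)(0/8) = 0.
The prior-weighted likelihoods are 2/7 · 0.1 = 0.028571, 3/14 · 0.095238 = 0.020408, 1/14 · 0.028571 = 0.0020408, 2/7 · 0.0083333 = 0.002381, 1/7 · 0 = 0; summing to 0.053401.
Normalising, the posterior is P(r = 1 | data) = 0.53503, P(r = 4 | data) = 0.38217, P(r = 6 | data) = 0.038217, P(r = 7 | data) = 0.044586, P(r = 9 | data) = 0.
So P(black next | data) = Σ P(black next | H) P(H | data) = (0)(0.53503) + (1/2)(0.38217) + (5/6)(0.038217) + (1)(0.044586) = 0.26752.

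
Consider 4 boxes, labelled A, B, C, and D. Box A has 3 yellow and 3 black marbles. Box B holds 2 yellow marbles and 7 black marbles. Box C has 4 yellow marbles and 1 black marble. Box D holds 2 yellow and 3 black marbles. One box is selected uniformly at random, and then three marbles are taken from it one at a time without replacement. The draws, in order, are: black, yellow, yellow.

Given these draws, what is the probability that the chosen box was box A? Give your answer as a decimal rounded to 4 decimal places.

The likelihood of the observed sequence under each hypothesis: P(data | box A) = (3/6)(3/5)(2/4) = 3/20; P(data | box B) = (7/9)(2/8)(1/7) = 1/36; P(data | box C) = (1/5)(4/4)(3/3) = 1/5; P(data | box D) = (3/5)(2/4)(1/3) = 1/10.
The prior-weighted likelihoods are 1/4 · 3/20 = 3/80, 1/4 · 1/36 = 1/144, 1/4 · 1/5 = 1/20, 1/4 · 1/10 = 1/40; these sum to 43/360.
Therefore the posterior P(box A | data) = (3/80) / (43/360) = 27/86.

0.3140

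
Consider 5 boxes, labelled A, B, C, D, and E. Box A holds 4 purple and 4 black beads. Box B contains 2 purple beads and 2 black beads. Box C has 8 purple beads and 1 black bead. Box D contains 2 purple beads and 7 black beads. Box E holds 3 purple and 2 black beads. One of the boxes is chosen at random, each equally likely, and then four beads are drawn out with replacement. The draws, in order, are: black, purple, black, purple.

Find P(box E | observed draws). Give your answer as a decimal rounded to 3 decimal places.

The likelihood of the observed sequence under each hypothesis: P(data | box A) = (4/8)(4/8)(4/8)(4/8) = 0.0625; P(data | box B) = (2/4)(2/4)(2/4)(2/4) = 0.0625; P(data | box C) = (1/9)(8/9)(1/9)(8/9) = 0.0097546; P(data | box D) = (7/9)(2/9)(7/9)(2/9) = 0.029873; P(data | box E) = (2/5)(3/5)(2/5)(3/5) = 0.0576.
The prior-weighted likelihoods are 1/5 · 0.0625 = 0.0125, 1/5 · 0.0625 = 0.0125, 1/5 · 0.0097546 = 0.0019509, 1/5 · 0.029873 = 0.0059747, 1/5 · 0.0576 = 0.01152; summing to 0.044446.
Therefore the posterior P(box E | data) = (0.01152) / (0.044446) = 0.25919.

0.259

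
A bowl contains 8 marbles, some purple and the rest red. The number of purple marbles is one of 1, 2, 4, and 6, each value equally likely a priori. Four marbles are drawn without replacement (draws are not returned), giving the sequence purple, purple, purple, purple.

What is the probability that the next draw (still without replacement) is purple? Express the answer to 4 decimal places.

For each hypothesis, P(data | H) works out to: P(data | r = 1) = (1/8)(0/7) = 0; P(data | r = 2) = (2/8)(1/7)(0/6) = 0; P(data | r = 4) = (4/8)(3/7)(2/6)(1/5) = 1/70; P(data | r = 6) = (6/8)(5/7)(4/6)(3/5) = 3/14.
Multiplying each by its prior: 1/4 · 0 = 0, 1/4 · 0 = 0, 1/4 · 1/70 = 1/280, 1/4 · 3/14 = 3/56; with total 2/35.
Normalising, the posterior is P(r = 1 | data) = 0, P(r = 2 | data) = 0, P(r = 4 | data) = 1/16, P(r = 6 | data) = 15/16.
Averaging over the posterior, P(purple next | data) = (0)(1/16) + (1/2)(15/16) = 15/32.

0.4688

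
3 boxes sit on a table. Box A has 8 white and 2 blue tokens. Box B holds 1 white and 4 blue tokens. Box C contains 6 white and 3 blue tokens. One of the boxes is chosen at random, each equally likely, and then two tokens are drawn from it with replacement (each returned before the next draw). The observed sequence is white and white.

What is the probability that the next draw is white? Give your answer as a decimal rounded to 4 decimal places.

Under each hypothesis, the probability of the observed sequence is: P(data | box A) = (8/10)(8/10) = 16/25; P(data | box B) = (1/5)(1/5) = 1/25; P(data | box C) = (6/9)(6/9) = 4/9.
Weighting by the prior gives 1/3 · 16/25 = 16/75, 1/3 · 1/25 = 1/75, 1/3 · 4/9 = 4/27; summing to 253/675.
Normalising, the posterior is P(box A | data) = 144/253, P(box B | data) = 9/253, P(box C | data) = 100/253.
So P(white next | data) = Σ P(white next | H) P(H | data) = (4/5)(144/253) + (1/5)(9/253) + (2/3)(100/253) = 551/759.

0.7260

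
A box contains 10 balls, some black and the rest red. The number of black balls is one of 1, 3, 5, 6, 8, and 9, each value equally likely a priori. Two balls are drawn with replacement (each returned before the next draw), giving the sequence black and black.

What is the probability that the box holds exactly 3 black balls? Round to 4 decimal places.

For each hypothesis, P(data | H) works out to: P(data | r = 1) = (1/10)(1/10) = 1/100; P(data | r = 3) = (3/10)(3/10) = 9/100; P(data | r = 5) = (5/10)(5/10) = 1/4; P(data | r = 6) = (6/10)(6/10) = 9/25; P(data | r = 8) = (8/10)(8/10) = 16/25; P(data | r = 9) = (9/10)(9/10) = 81/100.
The prior-weighted likelihoods are 1/6 · 1/100 = 1/600, 1/6 · 9/100 = 3/200, 1/6 · 1/4 = 1/24, 1/6 · 9/25 = 3/50, 1/6 · 16/25 = 8/75, 1/6 · 81/100 = 27/200; summing to 9/25.
By Bayes' rule, P(r = 3 | data) = (3/200) / (9/25) = 1/24.

0.0417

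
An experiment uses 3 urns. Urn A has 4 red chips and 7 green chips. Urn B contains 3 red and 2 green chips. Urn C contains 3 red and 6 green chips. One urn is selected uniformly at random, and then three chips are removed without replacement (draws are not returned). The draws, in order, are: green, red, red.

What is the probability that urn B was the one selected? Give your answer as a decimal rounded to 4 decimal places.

0.5614

For each hypothesis, P(data | H) works out to: P(data | urn A) = (7/11)(4/10)(3/9) = 0.084848; P(data | urn B) = (2/5)(3/4)(2/3) = 0.2; P(data | urn C) = (6/9)(3/8)(2/7) = 0.071429.
Multiplying each by its prior: 1/3 · 0.084848 = 0.028283, 1/3 · 0.2 = 0.066667, 1/3 · 0.071429 = 0.02381; with total 0.11876.
By Bayes' rule, P(urn B | data) = (0.066667) / (0.11876) = 0.56136.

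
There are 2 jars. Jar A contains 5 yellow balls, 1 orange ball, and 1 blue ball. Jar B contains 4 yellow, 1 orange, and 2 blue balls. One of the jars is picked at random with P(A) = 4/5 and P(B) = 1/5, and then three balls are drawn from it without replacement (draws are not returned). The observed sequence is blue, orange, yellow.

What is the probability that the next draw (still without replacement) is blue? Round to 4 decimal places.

0.0714

For each hypothesis, P(data | H) works out to: P(data | jar A) = (1/7)(1/6)(5/5) = 1/42; P(data | jar B) = (2/7)(1/6)(4/5) = 4/105.
The prior-weighted likelihoods are 4/5 · 1/42 = 2/105, 1/5 · 4/105 = 4/525; with total 2/75.
Normalising, the posterior is P(jar A | data) = 5/7, P(jar B | data) = 2/7.
Averaging over the posterior, P(blue next | data) = (0)(5/7) + (1/4)(2/7) = 1/14.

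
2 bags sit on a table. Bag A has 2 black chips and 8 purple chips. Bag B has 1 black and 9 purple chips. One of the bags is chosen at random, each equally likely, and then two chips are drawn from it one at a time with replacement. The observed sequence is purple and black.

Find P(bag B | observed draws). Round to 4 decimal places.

0.3600

For each hypothesis, P(data | H) works out to: P(data | bag A) = (8/10)(2/10) = 4/25; P(data | bag B) = (9/10)(1/10) = 9/100.
Multiplying each by its prior: 1/2 · 4/25 = 2/25, 1/2 · 9/100 = 9/200; summing to 1/8.
Therefore the posterior P(bag B | data) = (9/200) / (1/8) = 9/25.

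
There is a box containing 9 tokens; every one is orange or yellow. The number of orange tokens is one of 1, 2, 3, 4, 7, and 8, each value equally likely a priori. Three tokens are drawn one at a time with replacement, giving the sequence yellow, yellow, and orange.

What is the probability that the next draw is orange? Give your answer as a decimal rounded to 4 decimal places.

For each hypothesis, P(data | H) works out to: P(data | r = 1) = (8/9)(8/9)(1/9) = 0.087791; P(data | r = 2) = (7/9)(7/9)(2/9) = 0.13443; P(data | r = 3) = (6/9)(6/9)(3/9) = 0.14815; P(data | r = 4) = (5/9)(5/9)(4/9) = 0.13717; P(data | r = 7) = (2/9)(2/9)(7/9) = 0.038409; P(data | r = 8) = (1/9)(1/9)(8/9) = 0.010974.
Multiplying each by its prior: 1/6 · 0.087791 = 0.014632, 1/6 · 0.13443 = 0.022405, 1/6 · 0.14815 = 0.024691, 1/6 · 0.13717 = 0.022862, 1/6 · 0.038409 = 0.0064015, 1/6 · 0.010974 = 0.001829; with total 0.092821.
The posterior is then P(r = 1 | data) = 0.15764, P(r = 2 | data) = 0.24138, P(r = 3 | data) = 0.26601, P(r = 4 | data) = 0.24631, P(r = 7 | data) = 0.068966, P(r = 8 | data) = 0.019704.
Averaging over the posterior, P(orange next | data) = (1/9)(0.15764) + (2/9)(0.24138) + (1/3)(0.26601) + (4/9)(0.24631) + (7/9)(0.068966) + (8/9)(0.019704) = 0.34045.

0.3404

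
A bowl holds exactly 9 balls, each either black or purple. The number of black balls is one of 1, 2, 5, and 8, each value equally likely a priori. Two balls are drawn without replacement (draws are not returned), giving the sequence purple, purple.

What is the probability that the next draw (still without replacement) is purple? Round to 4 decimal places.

0.7403

Under each hypothesis, the probability of the observed sequence is: P(data | r = 1) = (8/9)(7/8) = 7/9; P(data | r = 2) = (7/9)(6/8) = 7/12; P(data | r = 5) = (4/9)(3/8) = 1/6; P(data | r = 8) = (1/9)(0/8) = 0.
The prior-weighted likelihoods are 1/4 · 7/9 = 7/36, 1/4 · 7/12 = 7/48, 1/4 · 1/6 = 1/24, 1/4 · 0 = 0; these sum to 55/144.
The posterior is then P(r = 1 | data) = 28/55, P(r = 2 | data) = 21/55, P(r = 5 | data) = 6/55, P(r = 8 | data) = 0.
So P(purple next | data) = Σ P(purple next | H) P(H | data) = (6/7)(28/55) + (5/7)(21/55) + (2/7)(6/55) = 57/77.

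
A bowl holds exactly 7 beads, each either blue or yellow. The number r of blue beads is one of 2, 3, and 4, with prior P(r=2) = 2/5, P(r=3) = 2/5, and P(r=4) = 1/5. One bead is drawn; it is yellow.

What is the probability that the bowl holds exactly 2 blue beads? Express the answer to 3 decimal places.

For each hypothesis, P(data | H) works out to: P(data | r = 2) = (5/7) = 5/7; P(data | r = 3) = (4/7) = 4/7; P(data | r = 4) = (3/7) = 3/7.
Multiplying each by its prior: 2/5 · 5/7 = 2/7, 2/5 · 4/7 = 8/35, 1/5 · 3/7 = 3/35; summing to 3/5.
So P(r = 2 | data) = (2/7) / (3/5) = 10/21.

0.476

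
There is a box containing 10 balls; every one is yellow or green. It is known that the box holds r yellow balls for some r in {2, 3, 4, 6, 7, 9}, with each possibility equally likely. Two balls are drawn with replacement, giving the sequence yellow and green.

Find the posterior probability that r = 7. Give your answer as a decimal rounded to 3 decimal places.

0.183

Compute the likelihood of the observed sequence for each case: P(data | r = 2) = (2/10)(8/10) = 4/25; P(data | r = 3) = (3/10)(7/10) = 21/100; P(data | r = 4) = (4/10)(6/10) = 6/25; P(data | r = 6) = (6/10)(4/10) = 6/25; P(data | r = 7) = (7/10)(3/10) = 21/100; P(data | r = 9) = (9/10)(1/10) = 9/100.
Multiplying each by its prior: 1/6 · 4/25 = 2/75, 1/6 · 21/100 = 7/200, 1/6 · 6/25 = 1/25, 1/6 · 6/25 = 1/25, 1/6 · 21/100 = 7/200, 1/6 · 9/100 = 3/200; with total 23/120.
By Bayes' rule, P(r = 7 | data) = (7/200) / (23/120) = 21/115.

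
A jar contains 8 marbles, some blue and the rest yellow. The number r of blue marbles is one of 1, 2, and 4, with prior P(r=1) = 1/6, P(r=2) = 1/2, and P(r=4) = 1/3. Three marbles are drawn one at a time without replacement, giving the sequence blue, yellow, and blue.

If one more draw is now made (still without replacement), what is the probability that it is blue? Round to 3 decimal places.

0.291

The likelihood of the observed sequence under each hypothesis: P(data | r = 1) = (1/8)(7/7)(0/6) = 0; P(data | r = 2) = (2/8)(6/7)(1/6) = 1/28; P(data | r = 4) = (4/8)(4/7)(3/6) = 1/7.
Weighting by the prior gives 1/6 · 0 = 0, 1/2 · 1/28 = 1/56, 1/3 · 1/7 = 1/21; with total 11/168.
Normalising, the posterior is P(r = 1 | data) = 0, P(r = 2 | data) = 3/11, P(r = 4 | data) = 8/11.
So P(blue next | data) = Σ P(blue next | H) P(H | data) = (0)(3/11) + (2/5)(8/11) = 16/55.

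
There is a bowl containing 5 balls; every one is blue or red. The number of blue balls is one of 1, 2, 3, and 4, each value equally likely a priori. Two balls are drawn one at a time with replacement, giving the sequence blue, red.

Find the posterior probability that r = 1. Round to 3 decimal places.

Under each hypothesis, the probability of the observed sequence is: P(data | r = 1) = (1/5)(4/5) = 4/25; P(data | r = 2) = (2/5)(3/5) = 6/25; P(data | r = 3) = (3/5)(2/5) = 6/25; P(data | r = 4) = (4/5)(1/5) = 4/25.
The prior-weighted likelihoods are 1/4 · 4/25 = 1/25, 1/4 · 6/25 = 3/50, 1/4 · 6/25 = 3/50, 1/4 · 4/25 = 1/25; these sum to 1/5.
By Bayes' rule, P(r = 1 | data) = (1/25) / (1/5) = 1/5.

0.200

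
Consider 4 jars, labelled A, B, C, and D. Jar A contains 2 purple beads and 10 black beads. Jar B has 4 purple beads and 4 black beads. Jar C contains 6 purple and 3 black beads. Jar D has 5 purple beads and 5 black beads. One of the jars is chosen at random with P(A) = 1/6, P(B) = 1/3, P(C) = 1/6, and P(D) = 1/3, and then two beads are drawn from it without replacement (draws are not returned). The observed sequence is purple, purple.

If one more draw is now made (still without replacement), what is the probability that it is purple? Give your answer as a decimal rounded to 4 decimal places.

0.4197

The likelihood of the observed sequence under each hypothesis: P(data | jar A) = (2/12)(1/11) = 0.015152; P(data | jar B) = (4/8)(3/7) = 0.21429; P(data | jar C) = (6/9)(5/8) = 0.41667; P(data | jar D) = (5/10)(4/9) = 0.22222.
Weighting by the prior gives 1/6 · 0.015152 = 0.0025253, 1/3 · 0.21429 = 0.071429, 1/6 · 0.41667 = 0.069444, 1/3 · 0.22222 = 0.074074; these sum to 0.21747.
Normalising, the posterior is P(jar A | data) = 0.011612, P(jar B | data) = 0.32845, P(jar C | data) = 0.31933, P(jar D | data) = 0.34061.
So P(purple next | data) = Σ P(purple next | H) P(H | data) = (0)(0.011612) + (1/3)(0.32845) + (4/7)(0.31933) + (3/8)(0.34061) = 0.41968.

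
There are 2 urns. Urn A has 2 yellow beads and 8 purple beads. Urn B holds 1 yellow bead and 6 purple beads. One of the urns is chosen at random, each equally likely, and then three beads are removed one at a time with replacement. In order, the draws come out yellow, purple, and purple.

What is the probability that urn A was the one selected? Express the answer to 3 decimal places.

0.549

The likelihood of the observed sequence under each hypothesis: P(data | urn A) = (2/10)(8/10)(8/10) = 0.128; P(data | urn B) = (1/7)(6/7)(6/7) = 0.10496.
Weighting by the prior gives 1/2 · 0.128 = 0.064, 1/2 · 0.10496 = 0.052478; with total 0.11648.
Hence P(urn A | data) = (0.064) / (0.11648) = 0.54946.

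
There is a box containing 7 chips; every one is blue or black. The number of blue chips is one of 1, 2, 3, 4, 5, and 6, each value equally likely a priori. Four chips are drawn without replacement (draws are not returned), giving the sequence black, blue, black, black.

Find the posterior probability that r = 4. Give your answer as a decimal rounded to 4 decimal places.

Under each hypothesis, the probability of the observed sequence is: P(data | r = 1) = (6/7)(1/6)(5/5)(4/4) = 1/7; P(data | r = 2) = (5/7)(2/6)(4/5)(3/4) = 1/7; P(data | r = 3) = (4/7)(3/6)(3/5)(2/4) = 3/35; P(data | r = 4) = (3/7)(4/6)(2/5)(1/4) = 1/35; P(data | r = 5) = (2/7)(5/6)(1/5)(0/4) = 0; P(data | r = 6) = (1/7)(6/6)(0/5) = 0.
Weighting by the prior gives 1/6 · 1/7 = 1/42, 1/6 · 1/7 = 1/42, 1/6 · 3/35 = 1/70, 1/6 · 1/35 = 1/210, 1/6 · 0 = 0, 1/6 · 0 = 0; these sum to 1/15.
By Bayes' rule, P(r = 4 | data) = (1/210) / (1/15) = 1/14.

0.0714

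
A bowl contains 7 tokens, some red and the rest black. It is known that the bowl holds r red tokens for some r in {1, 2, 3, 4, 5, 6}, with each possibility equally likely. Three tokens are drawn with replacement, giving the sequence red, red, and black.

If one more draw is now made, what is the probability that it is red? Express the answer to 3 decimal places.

0.592

For each hypothesis, P(data | H) works out to: P(data | r = 1) = (1/7)(1/7)(6/7) = 0.017493; P(data | r = 2) = (2/7)(2/7)(5/7) = 0.058309; P(data | r = 3) = (3/7)(3/7)(4/7) = 0.10496; P(data | r = 4) = (4/7)(4/7)(3/7) = 0.13994; P(data | r = 5) = (5/7)(5/7)(2/7) = 0.14577; P(data | r = 6) = (6/7)(6/7)(1/7) = 0.10496.
The prior-weighted likelihoods are 1/6 · 0.017493 = 0.0029155, 1/6 · 0.058309 = 0.0097182, 1/6 · 0.10496 = 0.017493, 1/6 · 0.13994 = 0.023324, 1/6 · 0.14577 = 0.024295, 1/6 · 0.10496 = 0.017493; with total 0.095238.
Dividing through by the total gives posterior P(r = 1 | data) = 0.030612, P(r = 2 | data) = 0.10204, P(r = 3 | data) = 0.18367, P(r = 4 | data) = 0.2449, P(r = 5 | data) = 0.2551, P(r = 6 | data) = 0.18367.
So P(red next | data) = Σ P(red next | H) P(H | data) = (1/7)(0.030612) + (2/7)(0.10204) + (3/7)(0.18367) + (4/7)(0.2449) + (5/7)(0.2551) + (6/7)(0.18367) = 0.59184.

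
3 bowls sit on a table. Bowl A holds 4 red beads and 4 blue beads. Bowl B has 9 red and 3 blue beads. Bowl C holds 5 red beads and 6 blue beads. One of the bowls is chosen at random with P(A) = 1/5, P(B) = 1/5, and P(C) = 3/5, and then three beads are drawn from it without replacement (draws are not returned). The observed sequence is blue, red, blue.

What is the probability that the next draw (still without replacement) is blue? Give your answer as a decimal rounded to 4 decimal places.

Under each hypothesis, the probability of the observed sequence is: P(data | bowl A) = (4/8)(4/7)(3/6) = 0.14286; P(data | bowl B) = (3/12)(9/11)(2/10) = 0.040909; P(data | bowl C) = (6/11)(5/10)(5/9) = 0.15152.
Multiplying each by its prior: 1/5 · 0.14286 = 0.028571, 1/5 · 0.040909 = 0.0081818, 3/5 · 0.15152 = 0.090909; summing to 0.12766.
Normalising, the posterior is P(bowl A | data) = 0.2238, P(bowl B | data) = 0.06409, P(bowl C | data) = 0.71211.
So P(blue next | data) = Σ P(blue next | H) P(H | data) = (2/5)(0.2238) + (1/9)(0.06409) + (1/2)(0.71211) = 0.4527.

0.4527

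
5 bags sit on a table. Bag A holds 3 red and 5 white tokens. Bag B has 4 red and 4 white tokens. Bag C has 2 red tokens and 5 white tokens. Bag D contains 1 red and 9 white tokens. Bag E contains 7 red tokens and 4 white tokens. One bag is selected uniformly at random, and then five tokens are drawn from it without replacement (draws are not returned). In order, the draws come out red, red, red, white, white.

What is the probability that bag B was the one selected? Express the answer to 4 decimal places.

0.4037

For each hypothesis, P(data | H) works out to: P(data | bag A) = (3/8)(2/7)(1/6)(5/5)(4/4) = 0.017857; P(data | bag B) = (4/8)(3/7)(2/6)(4/5)(3/4) = 0.042857; P(data | bag C) = (2/7)(1/6)(0/5) = 0; P(data | bag D) = (1/10)(0/9) = 0; P(data | bag E) = (7/11)(6/10)(5/9)(4/8)(3/7) = 0.045455.
Multiplying each by its prior: 1/5 · 0.017857 = 0.0035714, 1/5 · 0.042857 = 0.0085714, 1/5 · 0 = 0, 1/5 · 0 = 0, 1/5 · 0.045455 = 0.0090909; with total 0.021234.
Therefore the posterior P(bag B | data) = (0.0085714) / (0.021234) = 0.40367.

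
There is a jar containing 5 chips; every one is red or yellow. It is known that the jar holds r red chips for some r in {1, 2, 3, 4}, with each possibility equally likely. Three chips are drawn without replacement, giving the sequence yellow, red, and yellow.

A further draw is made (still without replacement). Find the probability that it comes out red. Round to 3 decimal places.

Under each hypothesis, the probability of the observed sequence is: P(data | r = 1) = (4/5)(1/4)(3/3) = 1/5; P(data | r = 2) = (3/5)(2/4)(2/3) = 1/5; P(data | r = 3) = (2/5)(3/4)(1/3) = 1/10; P(data | r = 4) = (1/5)(4/4)(0/3) = 0.
The prior-weighted likelihoods are 1/4 · 1/5 = 1/20, 1/4 · 1/5 = 1/20, 1/4 · 1/10 = 1/40, 1/4 · 0 = 0; with total 1/8.
The posterior is then P(r = 1 | data) = 2/5, P(r = 2 | data) = 2/5, P(r = 3 | data) = 1/5, P(r = 4 | data) = 0.
The predictive probability is P(red next | data) = (0)(2/5) + (1/2)(2/5) + (1)(1/5) = 2/5.

0.400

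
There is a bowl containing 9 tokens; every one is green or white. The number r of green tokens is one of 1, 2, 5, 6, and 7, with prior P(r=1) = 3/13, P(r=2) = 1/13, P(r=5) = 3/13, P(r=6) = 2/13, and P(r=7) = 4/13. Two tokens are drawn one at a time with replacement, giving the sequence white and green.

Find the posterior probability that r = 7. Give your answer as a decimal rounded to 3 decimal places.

0.295

Compute the likelihood of the observed sequence for each case: P(data | r = 1) = (8/9)(1/9) = 0.098765; P(data | r = 2) = (7/9)(2/9) = 0.17284; P(data | r = 5) = (4/9)(5/9) = 0.24691; P(data | r = 6) = (3/9)(6/9) = 0.22222; P(data | r = 7) = (2/9)(7/9) = 0.17284.
The prior-weighted likelihoods are 3/13 · 0.098765 = 0.022792, 1/13 · 0.17284 = 0.013295, 3/13 · 0.24691 = 0.05698, 2/13 · 0.22222 = 0.034188, 4/13 · 0.17284 = 0.053181; with total 0.18044.
So P(r = 7 | data) = (0.053181) / (0.18044) = 0.29474.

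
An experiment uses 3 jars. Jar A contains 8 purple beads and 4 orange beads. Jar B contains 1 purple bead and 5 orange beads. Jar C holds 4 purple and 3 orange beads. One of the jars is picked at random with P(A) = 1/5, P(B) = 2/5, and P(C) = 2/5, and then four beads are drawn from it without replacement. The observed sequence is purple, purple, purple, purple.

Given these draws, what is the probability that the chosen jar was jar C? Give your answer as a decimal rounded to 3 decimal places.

Under each hypothesis, the probability of the observed sequence is: P(data | jar A) = (8/12)(7/11)(6/10)(5/9) = 0.14141; P(data | jar B) = (1/6)(0/5) = 0; P(data | jar C) = (4/7)(3/6)(2/5)(1/4) = 0.028571.
Weighting by the prior gives 1/5 · 0.14141 = 0.028283, 2/5 · 0 = 0, 2/5 · 0.028571 = 0.011429; summing to 0.039711.
So P(jar C | data) = (0.011429) / (0.039711) = 0.28779.

0.288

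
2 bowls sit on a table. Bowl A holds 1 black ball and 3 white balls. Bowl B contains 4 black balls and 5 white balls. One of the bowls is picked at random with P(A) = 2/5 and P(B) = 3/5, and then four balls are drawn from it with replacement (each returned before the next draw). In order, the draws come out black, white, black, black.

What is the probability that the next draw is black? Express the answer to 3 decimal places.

0.418

Under each hypothesis, the probability of the observed sequence is: P(data | bowl A) = (1/4)(3/4)(1/4)(1/4) = 0.011719; P(data | bowl B) = (4/9)(5/9)(4/9)(4/9) = 0.048773.
Multiplying each by its prior: 2/5 · 0.011719 = 0.0046875, 3/5 · 0.048773 = 0.029264; summing to 0.033951.
The posterior is then P(bowl A | data) = 0.13807, P(bowl B | data) = 0.86193.
So P(black next | data) = Σ P(black next | H) P(H | data) = (1/4)(0.13807) + (4/9)(0.86193) = 0.4176.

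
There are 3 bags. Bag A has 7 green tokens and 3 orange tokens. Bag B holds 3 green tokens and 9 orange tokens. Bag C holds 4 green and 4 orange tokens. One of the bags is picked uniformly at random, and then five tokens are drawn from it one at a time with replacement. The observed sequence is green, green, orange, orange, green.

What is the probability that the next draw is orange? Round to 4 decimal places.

0.4439

Compute the likelihood of the observed sequence for each case: P(data | bag A) = (7/10)(7/10)(3/10)(3/10)(7/10) = 0.03087; P(data | bag B) = (3/12)(3/12)(9/12)(9/12)(3/12) = 0.0087891; P(data | bag C) = (4/8)(4/8)(4/8)(4/8)(4/8) = 0.03125.
Weighting by the prior gives 1/3 · 0.03087 = 0.01029, 1/3 · 0.0087891 = 0.0029297, 1/3 · 0.03125 = 0.010417; with total 0.023636.
Dividing through by the total gives posterior P(bag A | data) = 0.43535, P(bag B | data) = 0.12395, P(bag C | data) = 0.44071.
Averaging over the posterior, P(orange next | data) = (3/10)(0.43535) + (3/4)(0.12395) + (1/2)(0.44071) = 0.44392.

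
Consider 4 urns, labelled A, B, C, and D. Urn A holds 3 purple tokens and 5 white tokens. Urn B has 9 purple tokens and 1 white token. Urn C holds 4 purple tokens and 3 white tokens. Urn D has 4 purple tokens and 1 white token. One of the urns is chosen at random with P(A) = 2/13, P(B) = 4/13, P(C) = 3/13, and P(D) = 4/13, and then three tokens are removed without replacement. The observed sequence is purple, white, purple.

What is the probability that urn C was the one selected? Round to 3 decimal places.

0.272

Under each hypothesis, the probability of the observed sequence is: P(data | urn A) = (3/8)(5/7)(2/6) = 5/56; P(data | urn B) = (9/10)(1/9)(8/8) = 1/10; P(data | urn C) = (4/7)(3/6)(3/5) = 6/35; P(data | urn D) = (4/5)(1/4)(3/3) = 1/5.
Multiplying each by its prior: 2/13 · 5/56 = 5/364, 4/13 · 1/10 = 2/65, 3/13 · 6/35 = 18/455, 4/13 · 1/5 = 4/65; summing to 53/364.
Therefore the posterior P(urn C | data) = (18/455) / (53/364) = 72/265.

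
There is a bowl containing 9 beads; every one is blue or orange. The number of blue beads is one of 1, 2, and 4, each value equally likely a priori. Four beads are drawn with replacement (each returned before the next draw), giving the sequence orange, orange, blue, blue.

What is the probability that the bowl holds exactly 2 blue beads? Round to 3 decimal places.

Compute the likelihood of the observed sequence for each case: P(data | r = 1) = (8/9)(8/9)(1/9)(1/9) = 0.0097546; P(data | r = 2) = (7/9)(7/9)(2/9)(2/9) = 0.029873; P(data | r = 4) = (5/9)(5/9)(4/9)(4/9) = 0.060966.
The prior-weighted likelihoods are 1/3 · 0.0097546 = 0.0032515, 1/3 · 0.029873 = 0.0099578, 1/3 · 0.060966 = 0.020322; these sum to 0.033531.
Therefore the posterior P(r = 2 | data) = (0.0099578) / (0.033531) = 0.29697.

0.297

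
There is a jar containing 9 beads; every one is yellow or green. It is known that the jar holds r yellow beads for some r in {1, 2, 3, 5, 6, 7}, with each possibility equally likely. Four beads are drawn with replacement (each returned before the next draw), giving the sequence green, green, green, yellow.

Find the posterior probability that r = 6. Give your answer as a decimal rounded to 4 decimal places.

Compute the likelihood of the observed sequence for each case: P(data | r = 1) = (8/9)(8/9)(8/9)(1/9) = 0.078037; P(data | r = 2) = (7/9)(7/9)(7/9)(2/9) = 0.10456; P(data | r = 3) = (6/9)(6/9)(6/9)(3/9) = 0.098765; P(data | r = 5) = (4/9)(4/9)(4/9)(5/9) = 0.048773; P(data | r = 6) = (3/9)(3/9)(3/9)(6/9) = 0.024691; P(data | r = 7) = (2/9)(2/9)(2/9)(7/9) = 0.0085353.
The prior-weighted likelihoods are 1/6 · 0.078037 = 0.013006, 1/6 · 0.10456 = 0.017426, 1/6 · 0.098765 = 0.016461, 1/6 · 0.048773 = 0.0081288, 1/6 · 0.024691 = 0.0041152, 1/6 · 0.0085353 = 0.0014225; these sum to 0.06056.
Hence P(r = 6 | data) = (0.0041152) / (0.06056) = 0.067953.

0.0680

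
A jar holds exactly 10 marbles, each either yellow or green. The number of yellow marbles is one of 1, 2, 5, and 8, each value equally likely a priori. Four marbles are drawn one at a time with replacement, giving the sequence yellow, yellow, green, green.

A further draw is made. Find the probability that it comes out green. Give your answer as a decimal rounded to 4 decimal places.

Under each hypothesis, the probability of the observed sequence is: P(data | r = 1) = (1/10)(1/10)(9/10)(9/10) = 0.0081; P(data | r = 2) = (2/10)(2/10)(8/10)(8/10) = 0.0256; P(data | r = 5) = (5/10)(5/10)(5/10)(5/10) = 0.0625; P(data | r = 8) = (8/10)(8/10)(2/10)(2/10) = 0.0256.
The prior-weighted likelihoods are 1/4 · 0.0081 = 0.002025, 1/4 · 0.0256 = 0.0064, 1/4 · 0.0625 = 0.015625, 1/4 · 0.0256 = 0.0064; these sum to 0.03045.
Dividing through by the total gives posterior P(r = 1 | data) = 0.066502, P(r = 2 | data) = 0.21018, P(r = 5 | data) = 0.51314, P(r = 8 | data) = 0.21018.
So P(green next | data) = Σ P(green next | H) P(H | data) = (9/10)(0.066502) + (4/5)(0.21018) + (1/2)(0.51314) + (1/5)(0.21018) = 0.5266.

0.5266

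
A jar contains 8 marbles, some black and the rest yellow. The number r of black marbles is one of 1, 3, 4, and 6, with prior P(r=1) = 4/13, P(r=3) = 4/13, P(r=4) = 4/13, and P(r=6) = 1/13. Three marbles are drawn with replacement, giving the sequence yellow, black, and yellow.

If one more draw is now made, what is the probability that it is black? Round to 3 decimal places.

Under each hypothesis, the probability of the observed sequence is: P(data | r = 1) = (7/8)(1/8)(7/8) = 0.095703; P(data | r = 3) = (5/8)(3/8)(5/8) = 0.14648; P(data | r = 4) = (4/8)(4/8)(4/8) = 0.125; P(data | r = 6) = (2/8)(6/8)(2/8) = 0.046875.
Multiplying each by its prior: 4/13 · 0.095703 = 0.029447, 4/13 · 0.14648 = 0.045072, 4/13 · 0.125 = 0.038462, 1/13 · 0.046875 = 0.0036058; these sum to 0.11659.
Dividing through by the total gives posterior P(r = 1 | data) = 0.25258, P(r = 3 | data) = 0.3866, P(r = 4 | data) = 0.3299, P(r = 6 | data) = 0.030928.
The predictive probability is P(black next | data) = (1/8)(0.25258) + (3/8)(0.3866) + (1/2)(0.3299) + (3/4)(0.030928) = 0.36469.

0.365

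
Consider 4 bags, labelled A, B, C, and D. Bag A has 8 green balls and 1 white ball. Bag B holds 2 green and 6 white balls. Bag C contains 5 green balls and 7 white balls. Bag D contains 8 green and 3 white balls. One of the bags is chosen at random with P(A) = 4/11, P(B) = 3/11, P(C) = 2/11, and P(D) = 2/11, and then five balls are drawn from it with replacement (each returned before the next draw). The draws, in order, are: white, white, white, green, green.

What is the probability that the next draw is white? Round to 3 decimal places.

0.609

Compute the likelihood of the observed sequence for each case: P(data | bag A) = (1/9)(1/9)(1/9)(8/9)(8/9) = 0.0010838; P(data | bag B) = (6/8)(6/8)(6/8)(2/8)(2/8) = 0.026367; P(data | bag C) = (7/12)(7/12)(7/12)(5/12)(5/12) = 0.034461; P(data | bag D) = (3/11)(3/11)(3/11)(8/11)(8/11) = 0.01073.
Multiplying each by its prior: 4/11 · 0.0010838 = 0.00039413, 3/11 · 0.026367 = 0.0071911, 2/11 · 0.034461 = 0.0062656, 2/11 · 0.01073 = 0.0019508; these sum to 0.015802.
Normalising, the posterior is P(bag A | data) = 0.024942, P(bag B | data) = 0.45508, P(bag C | data) = 0.39652, P(bag D | data) = 0.12346.
So P(white next | data) = Σ P(white next | H) P(H | data) = (1/9)(0.024942) + (3/4)(0.45508) + (7/12)(0.39652) + (3/11)(0.12346) = 0.60906.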